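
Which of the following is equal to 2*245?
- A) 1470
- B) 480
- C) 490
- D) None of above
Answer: C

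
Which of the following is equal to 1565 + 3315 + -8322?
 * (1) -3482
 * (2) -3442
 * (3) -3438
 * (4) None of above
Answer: 2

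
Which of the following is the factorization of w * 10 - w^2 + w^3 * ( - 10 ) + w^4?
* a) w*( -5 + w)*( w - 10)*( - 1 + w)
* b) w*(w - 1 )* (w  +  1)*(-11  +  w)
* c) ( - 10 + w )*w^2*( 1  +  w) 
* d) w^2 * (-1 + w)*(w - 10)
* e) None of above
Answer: e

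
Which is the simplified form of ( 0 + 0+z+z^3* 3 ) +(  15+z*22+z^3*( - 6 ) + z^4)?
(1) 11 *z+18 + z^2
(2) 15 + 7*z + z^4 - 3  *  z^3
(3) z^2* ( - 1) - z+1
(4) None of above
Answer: 4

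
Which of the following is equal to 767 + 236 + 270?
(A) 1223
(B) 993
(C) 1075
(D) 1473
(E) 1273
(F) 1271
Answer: E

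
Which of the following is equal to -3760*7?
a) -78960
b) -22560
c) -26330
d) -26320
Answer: d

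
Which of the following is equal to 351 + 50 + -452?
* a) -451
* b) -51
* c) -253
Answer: b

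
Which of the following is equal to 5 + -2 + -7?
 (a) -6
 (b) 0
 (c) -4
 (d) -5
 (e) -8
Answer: c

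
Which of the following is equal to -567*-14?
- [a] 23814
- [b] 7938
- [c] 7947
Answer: b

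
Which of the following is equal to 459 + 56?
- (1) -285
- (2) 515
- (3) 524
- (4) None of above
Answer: 2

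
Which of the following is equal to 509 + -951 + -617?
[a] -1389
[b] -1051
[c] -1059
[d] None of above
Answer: c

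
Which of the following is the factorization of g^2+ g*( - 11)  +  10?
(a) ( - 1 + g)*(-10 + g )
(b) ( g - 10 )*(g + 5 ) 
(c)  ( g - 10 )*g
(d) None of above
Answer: a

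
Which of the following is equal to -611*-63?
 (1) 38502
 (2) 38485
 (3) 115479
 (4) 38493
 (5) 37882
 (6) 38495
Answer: 4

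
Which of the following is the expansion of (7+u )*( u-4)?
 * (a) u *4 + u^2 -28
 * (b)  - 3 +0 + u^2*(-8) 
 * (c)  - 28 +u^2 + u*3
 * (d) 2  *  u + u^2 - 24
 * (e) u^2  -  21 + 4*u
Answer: c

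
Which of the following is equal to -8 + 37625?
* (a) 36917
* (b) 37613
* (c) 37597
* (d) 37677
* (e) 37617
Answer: e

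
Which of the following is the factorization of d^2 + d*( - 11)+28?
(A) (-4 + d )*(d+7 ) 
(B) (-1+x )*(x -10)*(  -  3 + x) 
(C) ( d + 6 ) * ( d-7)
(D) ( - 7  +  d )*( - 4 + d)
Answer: D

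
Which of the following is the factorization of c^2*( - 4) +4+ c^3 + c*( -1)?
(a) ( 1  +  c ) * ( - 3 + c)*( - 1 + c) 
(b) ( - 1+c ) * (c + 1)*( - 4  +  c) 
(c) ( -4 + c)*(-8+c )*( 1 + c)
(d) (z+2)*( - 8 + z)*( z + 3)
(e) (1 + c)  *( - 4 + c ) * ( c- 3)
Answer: b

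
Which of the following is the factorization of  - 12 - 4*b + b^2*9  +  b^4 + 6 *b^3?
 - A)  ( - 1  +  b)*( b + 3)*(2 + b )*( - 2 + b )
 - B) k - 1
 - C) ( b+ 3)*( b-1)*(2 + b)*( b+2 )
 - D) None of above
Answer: C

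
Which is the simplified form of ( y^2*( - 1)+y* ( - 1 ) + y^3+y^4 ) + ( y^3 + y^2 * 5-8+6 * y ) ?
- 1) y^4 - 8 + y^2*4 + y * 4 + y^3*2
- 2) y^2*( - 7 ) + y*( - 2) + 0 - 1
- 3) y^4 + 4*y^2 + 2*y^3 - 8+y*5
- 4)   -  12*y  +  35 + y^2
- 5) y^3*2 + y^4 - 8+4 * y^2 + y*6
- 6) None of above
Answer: 3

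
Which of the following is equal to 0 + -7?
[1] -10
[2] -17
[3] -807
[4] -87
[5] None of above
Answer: 5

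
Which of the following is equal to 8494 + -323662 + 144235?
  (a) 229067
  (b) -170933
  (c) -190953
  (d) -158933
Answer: b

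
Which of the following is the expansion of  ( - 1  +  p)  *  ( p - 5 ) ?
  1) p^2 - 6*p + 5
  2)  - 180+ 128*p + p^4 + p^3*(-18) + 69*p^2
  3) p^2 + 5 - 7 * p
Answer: 1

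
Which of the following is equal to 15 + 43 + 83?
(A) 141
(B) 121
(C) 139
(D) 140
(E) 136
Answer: A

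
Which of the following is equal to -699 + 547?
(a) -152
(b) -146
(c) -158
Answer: a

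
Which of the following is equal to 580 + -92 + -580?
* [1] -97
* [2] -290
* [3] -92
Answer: 3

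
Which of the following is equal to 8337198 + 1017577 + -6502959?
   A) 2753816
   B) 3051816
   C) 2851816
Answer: C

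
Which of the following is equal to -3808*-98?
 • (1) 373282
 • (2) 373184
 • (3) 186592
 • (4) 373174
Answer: 2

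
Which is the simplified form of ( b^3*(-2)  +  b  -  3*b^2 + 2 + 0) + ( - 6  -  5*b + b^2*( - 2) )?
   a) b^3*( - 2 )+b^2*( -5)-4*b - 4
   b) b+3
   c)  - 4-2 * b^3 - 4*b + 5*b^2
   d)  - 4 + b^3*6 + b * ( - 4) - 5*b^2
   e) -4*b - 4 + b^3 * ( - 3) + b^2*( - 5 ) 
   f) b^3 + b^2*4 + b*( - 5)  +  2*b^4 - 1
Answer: a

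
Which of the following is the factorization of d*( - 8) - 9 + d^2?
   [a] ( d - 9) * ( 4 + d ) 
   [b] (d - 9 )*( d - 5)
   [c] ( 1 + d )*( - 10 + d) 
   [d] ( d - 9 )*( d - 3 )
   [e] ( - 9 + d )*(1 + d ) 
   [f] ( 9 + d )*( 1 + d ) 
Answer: e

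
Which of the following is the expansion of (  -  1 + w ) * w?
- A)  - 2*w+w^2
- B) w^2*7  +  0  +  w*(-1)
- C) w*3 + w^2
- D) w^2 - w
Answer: D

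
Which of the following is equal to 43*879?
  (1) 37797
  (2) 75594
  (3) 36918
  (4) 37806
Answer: 1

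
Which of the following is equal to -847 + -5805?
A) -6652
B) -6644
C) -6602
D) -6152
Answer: A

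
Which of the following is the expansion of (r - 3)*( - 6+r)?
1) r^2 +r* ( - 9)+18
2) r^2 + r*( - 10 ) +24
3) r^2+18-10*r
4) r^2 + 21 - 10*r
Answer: 1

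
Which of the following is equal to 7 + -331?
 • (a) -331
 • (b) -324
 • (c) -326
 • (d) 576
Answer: b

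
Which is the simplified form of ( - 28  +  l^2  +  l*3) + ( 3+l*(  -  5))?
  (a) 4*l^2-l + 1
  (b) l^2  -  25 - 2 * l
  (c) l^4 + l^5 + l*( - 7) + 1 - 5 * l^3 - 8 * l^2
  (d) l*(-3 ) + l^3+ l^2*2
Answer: b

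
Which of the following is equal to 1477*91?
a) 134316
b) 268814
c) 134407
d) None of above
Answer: c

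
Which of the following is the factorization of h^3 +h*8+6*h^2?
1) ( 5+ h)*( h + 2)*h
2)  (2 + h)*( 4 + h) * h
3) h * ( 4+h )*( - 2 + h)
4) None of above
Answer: 2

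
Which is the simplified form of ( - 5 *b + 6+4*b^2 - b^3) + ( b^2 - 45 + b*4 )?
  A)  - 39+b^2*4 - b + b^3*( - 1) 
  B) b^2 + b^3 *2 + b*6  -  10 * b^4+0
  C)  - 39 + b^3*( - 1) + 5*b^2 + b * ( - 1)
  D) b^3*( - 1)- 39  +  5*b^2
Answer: C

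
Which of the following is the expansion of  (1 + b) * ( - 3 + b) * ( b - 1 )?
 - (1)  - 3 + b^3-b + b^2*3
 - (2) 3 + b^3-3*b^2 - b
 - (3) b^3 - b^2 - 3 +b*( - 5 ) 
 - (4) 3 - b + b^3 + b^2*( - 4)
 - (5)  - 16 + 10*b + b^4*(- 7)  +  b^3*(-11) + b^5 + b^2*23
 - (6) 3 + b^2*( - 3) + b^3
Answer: 2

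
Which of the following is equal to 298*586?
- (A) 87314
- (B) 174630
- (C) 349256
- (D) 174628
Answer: D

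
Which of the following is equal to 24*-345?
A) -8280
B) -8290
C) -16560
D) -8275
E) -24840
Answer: A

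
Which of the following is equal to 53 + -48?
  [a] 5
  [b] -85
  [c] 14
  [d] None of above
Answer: a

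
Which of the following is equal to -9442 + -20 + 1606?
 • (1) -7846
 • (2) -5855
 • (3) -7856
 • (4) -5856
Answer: 3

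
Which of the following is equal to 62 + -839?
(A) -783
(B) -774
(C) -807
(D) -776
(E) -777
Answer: E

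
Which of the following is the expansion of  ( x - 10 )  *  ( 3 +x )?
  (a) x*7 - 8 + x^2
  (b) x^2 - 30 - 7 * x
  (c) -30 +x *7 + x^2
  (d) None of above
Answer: b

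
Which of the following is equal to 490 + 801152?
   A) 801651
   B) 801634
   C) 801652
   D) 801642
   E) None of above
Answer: D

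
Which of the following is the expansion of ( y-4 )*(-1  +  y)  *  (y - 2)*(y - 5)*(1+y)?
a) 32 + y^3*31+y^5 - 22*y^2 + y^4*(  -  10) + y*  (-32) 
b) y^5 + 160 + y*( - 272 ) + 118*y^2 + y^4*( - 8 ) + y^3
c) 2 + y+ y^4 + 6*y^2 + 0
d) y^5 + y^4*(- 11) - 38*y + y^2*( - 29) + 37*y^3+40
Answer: d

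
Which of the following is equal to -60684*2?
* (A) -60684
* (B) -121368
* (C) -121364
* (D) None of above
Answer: B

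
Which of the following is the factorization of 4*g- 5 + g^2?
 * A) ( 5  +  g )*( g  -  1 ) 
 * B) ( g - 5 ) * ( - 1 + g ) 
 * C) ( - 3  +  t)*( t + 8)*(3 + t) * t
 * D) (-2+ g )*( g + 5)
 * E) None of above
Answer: A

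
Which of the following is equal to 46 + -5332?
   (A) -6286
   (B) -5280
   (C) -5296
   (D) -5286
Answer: D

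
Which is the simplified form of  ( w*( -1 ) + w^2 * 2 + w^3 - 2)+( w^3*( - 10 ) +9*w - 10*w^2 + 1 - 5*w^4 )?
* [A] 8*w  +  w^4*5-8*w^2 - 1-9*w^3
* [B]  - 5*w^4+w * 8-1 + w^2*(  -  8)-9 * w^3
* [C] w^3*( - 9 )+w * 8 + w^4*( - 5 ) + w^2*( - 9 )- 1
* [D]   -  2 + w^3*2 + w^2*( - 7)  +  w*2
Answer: B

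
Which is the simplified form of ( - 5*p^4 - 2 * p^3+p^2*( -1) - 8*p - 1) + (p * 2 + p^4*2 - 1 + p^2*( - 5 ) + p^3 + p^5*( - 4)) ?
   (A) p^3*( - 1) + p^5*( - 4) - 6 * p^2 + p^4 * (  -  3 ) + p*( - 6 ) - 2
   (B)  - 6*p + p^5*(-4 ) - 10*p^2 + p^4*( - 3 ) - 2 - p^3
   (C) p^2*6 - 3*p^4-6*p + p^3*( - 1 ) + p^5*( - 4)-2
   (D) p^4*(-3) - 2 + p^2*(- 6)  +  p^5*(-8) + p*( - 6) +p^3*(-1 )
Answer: A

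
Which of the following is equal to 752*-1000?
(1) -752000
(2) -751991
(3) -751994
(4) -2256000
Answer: 1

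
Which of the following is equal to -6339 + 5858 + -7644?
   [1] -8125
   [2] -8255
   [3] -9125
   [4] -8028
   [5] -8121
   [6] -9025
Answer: 1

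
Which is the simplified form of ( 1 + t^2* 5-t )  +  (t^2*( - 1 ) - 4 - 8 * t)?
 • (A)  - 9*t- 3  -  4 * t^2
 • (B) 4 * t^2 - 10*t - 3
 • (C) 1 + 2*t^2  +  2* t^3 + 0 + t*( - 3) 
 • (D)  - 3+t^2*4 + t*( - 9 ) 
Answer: D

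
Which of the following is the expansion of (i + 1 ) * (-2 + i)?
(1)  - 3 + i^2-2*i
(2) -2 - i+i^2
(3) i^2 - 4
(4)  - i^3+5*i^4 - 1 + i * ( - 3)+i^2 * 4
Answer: 2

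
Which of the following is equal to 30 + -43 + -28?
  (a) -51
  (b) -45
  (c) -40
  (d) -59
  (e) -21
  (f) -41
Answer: f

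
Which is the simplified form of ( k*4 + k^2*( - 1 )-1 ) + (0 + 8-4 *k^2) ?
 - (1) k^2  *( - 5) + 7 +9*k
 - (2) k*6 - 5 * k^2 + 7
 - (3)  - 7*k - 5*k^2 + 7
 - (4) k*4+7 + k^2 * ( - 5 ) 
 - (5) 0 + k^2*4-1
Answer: 4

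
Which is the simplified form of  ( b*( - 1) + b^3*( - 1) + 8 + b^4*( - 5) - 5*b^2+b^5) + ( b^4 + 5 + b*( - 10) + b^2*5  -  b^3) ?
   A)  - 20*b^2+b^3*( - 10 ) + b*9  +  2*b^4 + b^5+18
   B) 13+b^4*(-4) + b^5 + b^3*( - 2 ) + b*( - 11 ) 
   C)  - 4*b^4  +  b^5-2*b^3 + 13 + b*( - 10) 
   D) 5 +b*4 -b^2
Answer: B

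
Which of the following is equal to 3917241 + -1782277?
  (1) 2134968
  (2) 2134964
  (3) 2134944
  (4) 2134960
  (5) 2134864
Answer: 2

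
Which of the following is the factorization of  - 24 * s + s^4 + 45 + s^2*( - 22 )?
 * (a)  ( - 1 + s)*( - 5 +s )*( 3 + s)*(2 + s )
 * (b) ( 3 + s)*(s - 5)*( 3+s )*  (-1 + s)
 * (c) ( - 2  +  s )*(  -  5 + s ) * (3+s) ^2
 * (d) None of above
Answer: b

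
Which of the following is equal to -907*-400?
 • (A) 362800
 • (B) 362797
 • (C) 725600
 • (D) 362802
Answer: A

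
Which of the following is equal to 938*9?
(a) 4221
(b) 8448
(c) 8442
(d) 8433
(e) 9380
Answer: c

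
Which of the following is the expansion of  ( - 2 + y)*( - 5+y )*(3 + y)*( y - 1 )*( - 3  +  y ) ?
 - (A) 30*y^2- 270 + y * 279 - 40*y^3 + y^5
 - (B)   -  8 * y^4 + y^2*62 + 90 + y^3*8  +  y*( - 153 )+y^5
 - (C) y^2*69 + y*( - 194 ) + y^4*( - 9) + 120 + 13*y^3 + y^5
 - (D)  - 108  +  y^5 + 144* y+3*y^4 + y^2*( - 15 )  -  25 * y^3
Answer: B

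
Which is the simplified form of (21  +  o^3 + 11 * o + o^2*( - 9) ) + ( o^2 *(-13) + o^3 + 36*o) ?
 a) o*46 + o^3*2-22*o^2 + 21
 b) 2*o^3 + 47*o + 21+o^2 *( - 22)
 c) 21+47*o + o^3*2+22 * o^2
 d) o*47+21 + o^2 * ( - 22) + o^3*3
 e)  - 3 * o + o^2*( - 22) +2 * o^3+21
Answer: b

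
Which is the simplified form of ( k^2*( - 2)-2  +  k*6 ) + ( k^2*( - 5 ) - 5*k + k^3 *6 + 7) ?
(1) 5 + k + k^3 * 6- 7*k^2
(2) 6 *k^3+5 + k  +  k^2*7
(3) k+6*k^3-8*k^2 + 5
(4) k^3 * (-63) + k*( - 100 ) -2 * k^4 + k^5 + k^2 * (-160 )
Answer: 1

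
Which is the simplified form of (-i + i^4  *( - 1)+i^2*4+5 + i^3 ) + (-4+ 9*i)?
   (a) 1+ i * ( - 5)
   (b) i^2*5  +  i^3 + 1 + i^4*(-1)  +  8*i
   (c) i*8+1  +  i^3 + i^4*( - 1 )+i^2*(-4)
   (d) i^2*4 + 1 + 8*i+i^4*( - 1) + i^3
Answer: d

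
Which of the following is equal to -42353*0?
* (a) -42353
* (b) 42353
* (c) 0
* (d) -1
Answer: c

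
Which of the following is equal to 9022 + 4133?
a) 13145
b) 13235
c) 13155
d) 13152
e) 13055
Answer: c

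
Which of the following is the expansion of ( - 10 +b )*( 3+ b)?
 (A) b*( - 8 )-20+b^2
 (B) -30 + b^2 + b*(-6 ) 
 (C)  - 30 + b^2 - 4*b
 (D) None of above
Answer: D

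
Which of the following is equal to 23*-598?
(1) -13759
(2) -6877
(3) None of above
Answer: 3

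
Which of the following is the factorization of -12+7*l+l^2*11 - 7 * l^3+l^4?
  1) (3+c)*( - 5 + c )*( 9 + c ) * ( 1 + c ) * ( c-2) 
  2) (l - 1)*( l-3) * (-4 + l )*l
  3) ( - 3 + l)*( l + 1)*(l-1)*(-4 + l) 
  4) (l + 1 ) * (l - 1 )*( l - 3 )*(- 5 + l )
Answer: 3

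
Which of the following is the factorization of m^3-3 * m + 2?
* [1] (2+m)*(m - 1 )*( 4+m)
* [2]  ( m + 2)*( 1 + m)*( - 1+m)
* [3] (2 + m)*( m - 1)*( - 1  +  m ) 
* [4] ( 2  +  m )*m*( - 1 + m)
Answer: 3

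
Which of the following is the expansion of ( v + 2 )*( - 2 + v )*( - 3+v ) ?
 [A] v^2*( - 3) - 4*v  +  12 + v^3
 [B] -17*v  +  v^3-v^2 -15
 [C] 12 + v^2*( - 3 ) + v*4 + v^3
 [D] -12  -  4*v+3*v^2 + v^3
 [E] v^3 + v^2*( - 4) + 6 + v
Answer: A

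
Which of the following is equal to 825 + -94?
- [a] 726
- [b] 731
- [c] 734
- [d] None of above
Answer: b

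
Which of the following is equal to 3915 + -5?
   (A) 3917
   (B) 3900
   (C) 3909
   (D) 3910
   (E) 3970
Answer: D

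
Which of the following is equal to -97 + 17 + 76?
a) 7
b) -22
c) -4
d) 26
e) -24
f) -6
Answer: c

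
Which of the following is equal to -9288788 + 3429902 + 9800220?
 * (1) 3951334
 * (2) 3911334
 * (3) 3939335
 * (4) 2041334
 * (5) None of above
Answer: 5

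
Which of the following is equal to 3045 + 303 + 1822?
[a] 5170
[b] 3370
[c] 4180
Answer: a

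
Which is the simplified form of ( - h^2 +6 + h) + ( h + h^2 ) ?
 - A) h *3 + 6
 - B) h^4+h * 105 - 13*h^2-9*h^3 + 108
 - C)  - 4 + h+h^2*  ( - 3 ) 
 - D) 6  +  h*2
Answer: D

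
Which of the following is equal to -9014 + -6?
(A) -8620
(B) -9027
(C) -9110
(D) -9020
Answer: D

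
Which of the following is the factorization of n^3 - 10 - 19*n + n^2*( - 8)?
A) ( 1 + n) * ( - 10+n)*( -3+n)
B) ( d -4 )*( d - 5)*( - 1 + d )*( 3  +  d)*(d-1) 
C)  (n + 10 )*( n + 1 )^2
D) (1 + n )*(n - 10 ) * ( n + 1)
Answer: D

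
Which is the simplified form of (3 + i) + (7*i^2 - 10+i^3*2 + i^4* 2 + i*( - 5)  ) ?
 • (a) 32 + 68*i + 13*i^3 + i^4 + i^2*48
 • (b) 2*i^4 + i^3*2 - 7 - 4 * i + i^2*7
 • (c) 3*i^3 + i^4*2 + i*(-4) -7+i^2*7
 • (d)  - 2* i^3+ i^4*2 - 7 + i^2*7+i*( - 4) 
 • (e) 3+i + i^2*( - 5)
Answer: b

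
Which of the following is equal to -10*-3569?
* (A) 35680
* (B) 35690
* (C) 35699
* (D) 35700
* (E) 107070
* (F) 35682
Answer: B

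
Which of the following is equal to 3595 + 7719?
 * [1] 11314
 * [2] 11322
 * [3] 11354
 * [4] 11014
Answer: 1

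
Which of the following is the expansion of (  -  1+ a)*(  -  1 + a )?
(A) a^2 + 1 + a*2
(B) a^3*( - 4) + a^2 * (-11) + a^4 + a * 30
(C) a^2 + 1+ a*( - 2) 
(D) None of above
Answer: C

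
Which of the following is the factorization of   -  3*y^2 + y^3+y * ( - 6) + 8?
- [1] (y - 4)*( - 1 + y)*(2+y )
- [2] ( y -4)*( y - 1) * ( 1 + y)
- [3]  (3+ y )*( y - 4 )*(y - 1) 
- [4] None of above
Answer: 1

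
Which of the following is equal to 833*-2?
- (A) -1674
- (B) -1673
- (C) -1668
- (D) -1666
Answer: D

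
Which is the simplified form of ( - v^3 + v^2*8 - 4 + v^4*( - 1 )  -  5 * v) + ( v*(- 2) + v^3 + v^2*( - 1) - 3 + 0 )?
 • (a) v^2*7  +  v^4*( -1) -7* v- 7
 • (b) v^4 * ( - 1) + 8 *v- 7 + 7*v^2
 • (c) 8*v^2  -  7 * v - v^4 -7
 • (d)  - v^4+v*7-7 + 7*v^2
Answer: a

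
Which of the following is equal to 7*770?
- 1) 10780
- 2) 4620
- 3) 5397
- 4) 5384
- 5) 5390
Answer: 5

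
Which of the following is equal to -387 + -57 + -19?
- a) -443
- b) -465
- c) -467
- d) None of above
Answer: d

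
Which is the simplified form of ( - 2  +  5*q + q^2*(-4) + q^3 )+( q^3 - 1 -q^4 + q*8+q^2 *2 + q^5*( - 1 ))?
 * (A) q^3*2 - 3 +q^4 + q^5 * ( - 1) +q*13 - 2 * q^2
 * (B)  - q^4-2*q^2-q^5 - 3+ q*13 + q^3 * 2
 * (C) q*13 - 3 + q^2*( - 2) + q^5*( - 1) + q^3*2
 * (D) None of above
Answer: B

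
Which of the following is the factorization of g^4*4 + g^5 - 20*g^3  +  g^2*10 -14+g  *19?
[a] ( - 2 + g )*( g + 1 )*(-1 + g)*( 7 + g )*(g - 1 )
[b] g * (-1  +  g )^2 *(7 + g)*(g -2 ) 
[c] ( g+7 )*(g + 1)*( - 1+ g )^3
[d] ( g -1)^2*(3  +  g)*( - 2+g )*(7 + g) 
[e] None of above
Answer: a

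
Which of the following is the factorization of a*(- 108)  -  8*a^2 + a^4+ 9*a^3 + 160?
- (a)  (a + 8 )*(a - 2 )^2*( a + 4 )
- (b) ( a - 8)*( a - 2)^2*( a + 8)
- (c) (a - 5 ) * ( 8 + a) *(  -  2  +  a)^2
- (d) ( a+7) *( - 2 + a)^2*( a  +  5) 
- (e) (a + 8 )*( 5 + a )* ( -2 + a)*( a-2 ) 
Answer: e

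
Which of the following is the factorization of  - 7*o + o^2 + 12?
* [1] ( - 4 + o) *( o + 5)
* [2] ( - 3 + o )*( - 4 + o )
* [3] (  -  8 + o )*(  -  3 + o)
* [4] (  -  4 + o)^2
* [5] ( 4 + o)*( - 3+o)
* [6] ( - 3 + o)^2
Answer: 2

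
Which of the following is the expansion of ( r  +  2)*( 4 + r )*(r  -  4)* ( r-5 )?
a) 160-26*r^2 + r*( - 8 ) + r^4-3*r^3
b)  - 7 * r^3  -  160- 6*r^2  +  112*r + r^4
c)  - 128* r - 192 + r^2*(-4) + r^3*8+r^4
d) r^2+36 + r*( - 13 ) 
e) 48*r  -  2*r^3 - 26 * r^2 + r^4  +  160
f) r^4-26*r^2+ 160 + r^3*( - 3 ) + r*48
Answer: f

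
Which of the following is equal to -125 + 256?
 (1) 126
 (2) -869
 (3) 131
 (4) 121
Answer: 3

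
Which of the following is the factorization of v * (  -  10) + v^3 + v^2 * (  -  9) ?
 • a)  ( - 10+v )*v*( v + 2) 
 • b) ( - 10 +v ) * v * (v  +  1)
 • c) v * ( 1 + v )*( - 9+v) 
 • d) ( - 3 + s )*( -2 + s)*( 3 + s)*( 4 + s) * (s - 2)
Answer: b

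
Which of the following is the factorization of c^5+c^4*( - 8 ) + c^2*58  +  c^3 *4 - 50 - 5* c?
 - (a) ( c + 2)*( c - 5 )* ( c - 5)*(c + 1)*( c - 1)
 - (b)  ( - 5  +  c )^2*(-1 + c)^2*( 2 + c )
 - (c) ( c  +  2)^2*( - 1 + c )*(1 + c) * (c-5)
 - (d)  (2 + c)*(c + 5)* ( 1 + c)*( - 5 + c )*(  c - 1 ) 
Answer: a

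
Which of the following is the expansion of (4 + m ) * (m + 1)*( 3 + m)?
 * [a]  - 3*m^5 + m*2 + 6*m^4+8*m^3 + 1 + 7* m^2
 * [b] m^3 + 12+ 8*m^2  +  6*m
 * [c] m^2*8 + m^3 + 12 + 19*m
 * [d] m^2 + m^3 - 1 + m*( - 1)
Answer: c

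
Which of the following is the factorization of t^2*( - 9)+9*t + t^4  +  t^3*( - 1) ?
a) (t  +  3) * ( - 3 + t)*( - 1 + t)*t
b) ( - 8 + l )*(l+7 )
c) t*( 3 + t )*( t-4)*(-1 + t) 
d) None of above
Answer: a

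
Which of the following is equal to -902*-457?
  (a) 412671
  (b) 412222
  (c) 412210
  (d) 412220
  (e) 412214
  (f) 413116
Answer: e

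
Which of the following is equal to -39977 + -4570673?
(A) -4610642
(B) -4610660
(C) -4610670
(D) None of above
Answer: D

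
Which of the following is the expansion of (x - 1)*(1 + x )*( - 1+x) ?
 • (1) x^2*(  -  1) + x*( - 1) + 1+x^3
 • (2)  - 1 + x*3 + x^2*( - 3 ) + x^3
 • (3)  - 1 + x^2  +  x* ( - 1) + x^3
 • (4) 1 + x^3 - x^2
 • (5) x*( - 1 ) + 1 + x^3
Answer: 1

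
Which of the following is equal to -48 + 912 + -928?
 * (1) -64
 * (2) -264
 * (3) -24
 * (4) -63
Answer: 1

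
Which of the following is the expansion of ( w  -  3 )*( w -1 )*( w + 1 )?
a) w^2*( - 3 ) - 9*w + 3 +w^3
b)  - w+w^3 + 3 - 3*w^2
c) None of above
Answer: b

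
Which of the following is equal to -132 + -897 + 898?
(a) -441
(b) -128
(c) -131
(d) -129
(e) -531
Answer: c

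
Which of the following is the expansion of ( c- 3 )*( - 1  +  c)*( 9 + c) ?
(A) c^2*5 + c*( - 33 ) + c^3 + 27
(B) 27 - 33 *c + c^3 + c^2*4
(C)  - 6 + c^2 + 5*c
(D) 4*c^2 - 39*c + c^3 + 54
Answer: A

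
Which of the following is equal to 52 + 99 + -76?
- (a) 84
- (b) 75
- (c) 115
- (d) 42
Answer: b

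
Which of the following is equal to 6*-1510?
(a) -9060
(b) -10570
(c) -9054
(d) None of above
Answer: a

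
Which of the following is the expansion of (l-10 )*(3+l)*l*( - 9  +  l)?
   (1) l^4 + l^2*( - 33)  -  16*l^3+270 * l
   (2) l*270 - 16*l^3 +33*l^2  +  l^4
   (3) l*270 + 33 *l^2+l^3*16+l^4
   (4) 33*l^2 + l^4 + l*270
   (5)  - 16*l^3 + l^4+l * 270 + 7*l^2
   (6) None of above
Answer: 2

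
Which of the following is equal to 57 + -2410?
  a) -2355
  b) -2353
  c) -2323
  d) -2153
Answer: b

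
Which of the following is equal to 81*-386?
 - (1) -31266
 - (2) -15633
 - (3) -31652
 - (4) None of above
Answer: 1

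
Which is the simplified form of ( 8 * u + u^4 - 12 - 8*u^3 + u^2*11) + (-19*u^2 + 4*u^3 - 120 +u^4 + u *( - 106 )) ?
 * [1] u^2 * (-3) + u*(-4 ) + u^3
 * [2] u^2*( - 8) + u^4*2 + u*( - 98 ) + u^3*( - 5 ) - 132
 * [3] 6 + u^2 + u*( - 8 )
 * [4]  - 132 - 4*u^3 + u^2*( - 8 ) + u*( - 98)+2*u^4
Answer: 4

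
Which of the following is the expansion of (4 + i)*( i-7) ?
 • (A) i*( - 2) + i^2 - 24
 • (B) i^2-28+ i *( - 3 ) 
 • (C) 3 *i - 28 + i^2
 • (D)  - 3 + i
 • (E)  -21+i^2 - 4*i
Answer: B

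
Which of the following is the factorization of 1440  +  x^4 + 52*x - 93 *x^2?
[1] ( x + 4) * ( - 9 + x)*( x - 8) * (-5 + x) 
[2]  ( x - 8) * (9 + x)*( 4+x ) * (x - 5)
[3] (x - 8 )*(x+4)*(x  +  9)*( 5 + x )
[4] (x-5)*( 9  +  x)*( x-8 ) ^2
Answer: 2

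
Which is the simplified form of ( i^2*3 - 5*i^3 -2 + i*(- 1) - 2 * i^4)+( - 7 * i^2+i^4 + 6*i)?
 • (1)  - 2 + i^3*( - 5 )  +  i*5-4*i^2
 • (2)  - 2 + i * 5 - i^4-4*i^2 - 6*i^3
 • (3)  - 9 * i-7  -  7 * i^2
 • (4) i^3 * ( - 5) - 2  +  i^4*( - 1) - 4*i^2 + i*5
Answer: 4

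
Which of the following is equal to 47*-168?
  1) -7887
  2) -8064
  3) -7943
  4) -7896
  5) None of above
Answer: 4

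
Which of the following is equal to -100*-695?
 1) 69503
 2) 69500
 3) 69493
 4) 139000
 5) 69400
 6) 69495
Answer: 2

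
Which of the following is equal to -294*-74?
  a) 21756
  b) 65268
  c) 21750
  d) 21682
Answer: a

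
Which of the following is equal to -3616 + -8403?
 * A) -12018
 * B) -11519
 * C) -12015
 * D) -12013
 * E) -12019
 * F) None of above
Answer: E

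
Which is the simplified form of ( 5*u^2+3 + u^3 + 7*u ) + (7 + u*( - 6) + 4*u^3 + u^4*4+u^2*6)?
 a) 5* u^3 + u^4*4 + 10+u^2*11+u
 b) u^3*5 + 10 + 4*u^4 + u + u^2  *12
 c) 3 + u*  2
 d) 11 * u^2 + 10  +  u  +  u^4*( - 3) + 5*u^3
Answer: a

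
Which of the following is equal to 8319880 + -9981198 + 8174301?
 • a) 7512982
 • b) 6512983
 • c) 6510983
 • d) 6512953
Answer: b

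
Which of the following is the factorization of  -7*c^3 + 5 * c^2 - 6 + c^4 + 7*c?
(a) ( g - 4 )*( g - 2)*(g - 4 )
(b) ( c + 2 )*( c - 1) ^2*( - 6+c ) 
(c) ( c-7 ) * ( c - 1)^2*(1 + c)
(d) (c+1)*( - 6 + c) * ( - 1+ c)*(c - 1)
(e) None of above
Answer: d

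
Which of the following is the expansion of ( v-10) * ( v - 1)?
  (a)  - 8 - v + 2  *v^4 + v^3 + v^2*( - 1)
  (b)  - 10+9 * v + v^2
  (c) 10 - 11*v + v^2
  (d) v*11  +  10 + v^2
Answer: c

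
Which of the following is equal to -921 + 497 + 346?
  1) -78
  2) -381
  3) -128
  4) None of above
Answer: 1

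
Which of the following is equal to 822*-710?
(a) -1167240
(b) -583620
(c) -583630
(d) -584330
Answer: b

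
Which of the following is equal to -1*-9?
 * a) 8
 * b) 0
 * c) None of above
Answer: c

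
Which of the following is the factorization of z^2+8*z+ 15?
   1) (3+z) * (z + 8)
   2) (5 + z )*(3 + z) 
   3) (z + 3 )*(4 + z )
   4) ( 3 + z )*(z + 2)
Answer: 2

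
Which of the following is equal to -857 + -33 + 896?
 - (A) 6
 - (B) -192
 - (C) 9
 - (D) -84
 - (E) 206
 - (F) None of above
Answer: A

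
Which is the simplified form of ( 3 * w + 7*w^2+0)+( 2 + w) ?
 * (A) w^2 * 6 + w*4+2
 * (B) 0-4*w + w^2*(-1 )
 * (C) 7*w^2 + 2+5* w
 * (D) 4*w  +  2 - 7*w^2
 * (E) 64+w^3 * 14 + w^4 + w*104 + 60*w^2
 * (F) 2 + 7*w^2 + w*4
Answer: F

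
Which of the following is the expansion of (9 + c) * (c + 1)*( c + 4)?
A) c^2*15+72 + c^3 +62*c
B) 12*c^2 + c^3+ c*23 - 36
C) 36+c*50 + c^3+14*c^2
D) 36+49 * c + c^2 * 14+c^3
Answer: D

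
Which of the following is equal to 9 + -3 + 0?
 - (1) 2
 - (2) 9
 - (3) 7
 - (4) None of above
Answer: 4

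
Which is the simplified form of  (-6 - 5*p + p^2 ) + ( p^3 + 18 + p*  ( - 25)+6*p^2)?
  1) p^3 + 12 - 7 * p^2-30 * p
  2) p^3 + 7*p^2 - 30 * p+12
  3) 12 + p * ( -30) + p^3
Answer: 2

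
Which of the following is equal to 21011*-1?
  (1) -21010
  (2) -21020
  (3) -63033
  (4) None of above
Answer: 4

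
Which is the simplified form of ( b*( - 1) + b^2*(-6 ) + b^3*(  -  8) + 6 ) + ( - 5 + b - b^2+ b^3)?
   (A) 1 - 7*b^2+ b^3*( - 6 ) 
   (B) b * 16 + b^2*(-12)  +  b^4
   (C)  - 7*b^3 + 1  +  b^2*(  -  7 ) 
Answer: C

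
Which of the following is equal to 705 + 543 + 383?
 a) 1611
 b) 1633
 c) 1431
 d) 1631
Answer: d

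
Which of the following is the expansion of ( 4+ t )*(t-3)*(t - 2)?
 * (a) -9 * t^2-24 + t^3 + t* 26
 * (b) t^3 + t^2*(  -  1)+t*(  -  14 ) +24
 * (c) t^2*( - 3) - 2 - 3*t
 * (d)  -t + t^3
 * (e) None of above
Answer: b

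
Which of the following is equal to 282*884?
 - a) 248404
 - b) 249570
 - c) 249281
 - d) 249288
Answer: d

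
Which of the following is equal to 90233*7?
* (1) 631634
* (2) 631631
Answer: 2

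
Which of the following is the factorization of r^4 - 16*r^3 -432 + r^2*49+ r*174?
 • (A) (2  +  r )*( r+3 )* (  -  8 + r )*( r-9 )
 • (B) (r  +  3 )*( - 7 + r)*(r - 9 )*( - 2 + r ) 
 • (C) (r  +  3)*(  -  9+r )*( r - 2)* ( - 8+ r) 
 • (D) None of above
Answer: C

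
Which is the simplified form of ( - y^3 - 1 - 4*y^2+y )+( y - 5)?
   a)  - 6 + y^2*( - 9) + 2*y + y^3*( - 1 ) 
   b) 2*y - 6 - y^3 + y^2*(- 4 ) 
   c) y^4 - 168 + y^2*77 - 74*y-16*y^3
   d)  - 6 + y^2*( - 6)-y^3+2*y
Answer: b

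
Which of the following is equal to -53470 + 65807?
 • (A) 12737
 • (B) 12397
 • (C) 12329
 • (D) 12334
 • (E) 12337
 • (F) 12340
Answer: E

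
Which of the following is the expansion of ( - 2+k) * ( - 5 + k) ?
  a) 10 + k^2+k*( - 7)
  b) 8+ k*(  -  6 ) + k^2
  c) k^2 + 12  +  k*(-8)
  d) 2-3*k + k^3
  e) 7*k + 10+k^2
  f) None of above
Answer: a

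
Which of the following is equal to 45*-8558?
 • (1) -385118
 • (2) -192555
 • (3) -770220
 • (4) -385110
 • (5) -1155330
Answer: 4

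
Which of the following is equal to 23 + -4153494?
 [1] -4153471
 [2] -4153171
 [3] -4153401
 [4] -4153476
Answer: 1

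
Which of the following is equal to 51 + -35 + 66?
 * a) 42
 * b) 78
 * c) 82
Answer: c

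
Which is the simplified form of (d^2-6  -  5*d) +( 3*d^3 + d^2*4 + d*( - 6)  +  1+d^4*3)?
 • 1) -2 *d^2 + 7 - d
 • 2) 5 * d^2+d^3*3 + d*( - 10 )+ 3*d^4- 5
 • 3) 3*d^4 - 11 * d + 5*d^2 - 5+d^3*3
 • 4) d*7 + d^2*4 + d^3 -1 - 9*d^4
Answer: 3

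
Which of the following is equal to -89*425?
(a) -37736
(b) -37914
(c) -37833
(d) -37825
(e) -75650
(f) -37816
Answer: d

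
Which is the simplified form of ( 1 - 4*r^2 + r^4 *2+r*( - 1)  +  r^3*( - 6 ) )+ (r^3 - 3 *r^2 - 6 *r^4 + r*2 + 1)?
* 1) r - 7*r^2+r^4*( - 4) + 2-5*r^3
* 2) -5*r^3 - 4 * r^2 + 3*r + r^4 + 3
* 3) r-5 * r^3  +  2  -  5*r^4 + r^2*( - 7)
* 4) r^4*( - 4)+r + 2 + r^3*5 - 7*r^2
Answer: 1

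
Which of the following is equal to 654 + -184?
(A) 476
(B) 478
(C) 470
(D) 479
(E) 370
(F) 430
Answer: C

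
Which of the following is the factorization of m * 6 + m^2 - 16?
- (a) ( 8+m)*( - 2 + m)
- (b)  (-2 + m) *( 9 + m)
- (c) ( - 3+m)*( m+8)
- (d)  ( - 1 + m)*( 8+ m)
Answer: a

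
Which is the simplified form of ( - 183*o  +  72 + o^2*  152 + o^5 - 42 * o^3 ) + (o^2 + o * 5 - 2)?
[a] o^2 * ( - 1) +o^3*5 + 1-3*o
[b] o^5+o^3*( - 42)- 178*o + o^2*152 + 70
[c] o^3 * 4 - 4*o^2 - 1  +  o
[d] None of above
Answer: d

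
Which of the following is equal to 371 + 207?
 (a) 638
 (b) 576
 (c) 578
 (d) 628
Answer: c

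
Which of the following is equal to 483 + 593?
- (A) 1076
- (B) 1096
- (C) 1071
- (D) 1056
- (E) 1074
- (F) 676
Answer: A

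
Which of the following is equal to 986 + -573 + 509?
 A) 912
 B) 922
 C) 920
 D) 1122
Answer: B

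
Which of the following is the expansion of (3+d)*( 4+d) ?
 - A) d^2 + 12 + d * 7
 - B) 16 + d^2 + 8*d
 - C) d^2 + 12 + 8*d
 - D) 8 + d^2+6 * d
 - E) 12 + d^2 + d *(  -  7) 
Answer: A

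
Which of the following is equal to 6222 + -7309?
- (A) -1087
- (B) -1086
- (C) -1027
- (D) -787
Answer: A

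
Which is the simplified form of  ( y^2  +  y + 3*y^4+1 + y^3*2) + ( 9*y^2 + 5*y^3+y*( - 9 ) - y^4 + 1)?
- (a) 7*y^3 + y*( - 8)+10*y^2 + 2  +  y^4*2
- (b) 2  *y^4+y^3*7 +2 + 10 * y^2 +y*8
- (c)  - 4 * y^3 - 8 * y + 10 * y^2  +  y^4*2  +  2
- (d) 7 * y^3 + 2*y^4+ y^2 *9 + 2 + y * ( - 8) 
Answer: a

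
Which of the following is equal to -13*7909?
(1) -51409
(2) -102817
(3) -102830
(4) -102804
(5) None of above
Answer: 2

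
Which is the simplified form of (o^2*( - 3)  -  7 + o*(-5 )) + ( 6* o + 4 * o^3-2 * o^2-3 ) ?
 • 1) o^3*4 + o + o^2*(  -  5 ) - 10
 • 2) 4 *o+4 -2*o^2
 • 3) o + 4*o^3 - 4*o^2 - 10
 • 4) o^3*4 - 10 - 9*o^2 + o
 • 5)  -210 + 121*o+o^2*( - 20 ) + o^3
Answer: 1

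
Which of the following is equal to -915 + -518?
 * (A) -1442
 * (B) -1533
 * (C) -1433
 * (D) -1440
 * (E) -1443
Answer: C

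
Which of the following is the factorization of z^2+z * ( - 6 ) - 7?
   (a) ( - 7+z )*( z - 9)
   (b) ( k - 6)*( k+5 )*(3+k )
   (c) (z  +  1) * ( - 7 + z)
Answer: c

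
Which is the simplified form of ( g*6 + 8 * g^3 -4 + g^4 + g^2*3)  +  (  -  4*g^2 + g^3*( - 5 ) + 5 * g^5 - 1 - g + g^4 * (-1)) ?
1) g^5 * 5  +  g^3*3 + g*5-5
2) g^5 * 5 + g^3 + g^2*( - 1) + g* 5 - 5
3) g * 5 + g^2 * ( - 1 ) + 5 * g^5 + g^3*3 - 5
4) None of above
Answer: 3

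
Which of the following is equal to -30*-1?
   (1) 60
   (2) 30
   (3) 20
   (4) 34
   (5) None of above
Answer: 2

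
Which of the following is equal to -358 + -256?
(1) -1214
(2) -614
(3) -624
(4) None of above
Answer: 2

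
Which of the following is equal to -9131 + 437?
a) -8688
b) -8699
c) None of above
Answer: c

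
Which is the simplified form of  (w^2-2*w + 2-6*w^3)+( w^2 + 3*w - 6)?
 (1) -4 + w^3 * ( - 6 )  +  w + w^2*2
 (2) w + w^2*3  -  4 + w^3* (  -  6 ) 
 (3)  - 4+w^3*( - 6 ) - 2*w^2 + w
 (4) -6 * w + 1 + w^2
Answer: 1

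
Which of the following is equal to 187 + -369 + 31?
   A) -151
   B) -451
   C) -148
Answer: A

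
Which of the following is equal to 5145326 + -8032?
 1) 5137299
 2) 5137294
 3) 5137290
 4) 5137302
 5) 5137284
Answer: 2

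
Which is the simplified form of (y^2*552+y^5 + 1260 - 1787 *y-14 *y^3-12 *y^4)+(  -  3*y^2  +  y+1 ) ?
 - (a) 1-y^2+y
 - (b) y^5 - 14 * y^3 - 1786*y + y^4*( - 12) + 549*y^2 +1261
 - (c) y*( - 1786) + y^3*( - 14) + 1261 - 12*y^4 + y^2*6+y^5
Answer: b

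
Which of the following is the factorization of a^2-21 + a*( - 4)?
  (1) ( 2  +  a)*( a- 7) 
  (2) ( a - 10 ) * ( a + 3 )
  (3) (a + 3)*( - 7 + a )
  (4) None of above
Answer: 3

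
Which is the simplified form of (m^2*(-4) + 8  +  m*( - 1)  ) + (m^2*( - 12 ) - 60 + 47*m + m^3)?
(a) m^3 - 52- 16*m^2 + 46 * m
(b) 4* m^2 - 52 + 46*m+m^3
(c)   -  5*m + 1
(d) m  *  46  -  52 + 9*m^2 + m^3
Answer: a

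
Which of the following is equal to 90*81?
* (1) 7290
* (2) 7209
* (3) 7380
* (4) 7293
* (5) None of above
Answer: 1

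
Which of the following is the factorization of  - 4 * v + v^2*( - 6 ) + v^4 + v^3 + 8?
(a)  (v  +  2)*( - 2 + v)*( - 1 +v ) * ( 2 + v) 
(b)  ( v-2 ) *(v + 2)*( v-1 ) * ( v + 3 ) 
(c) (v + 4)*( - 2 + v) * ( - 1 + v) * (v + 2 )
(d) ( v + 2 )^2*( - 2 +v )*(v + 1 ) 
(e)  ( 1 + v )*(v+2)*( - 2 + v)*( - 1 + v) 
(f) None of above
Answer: a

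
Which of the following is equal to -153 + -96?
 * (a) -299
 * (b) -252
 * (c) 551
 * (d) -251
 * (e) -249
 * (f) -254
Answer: e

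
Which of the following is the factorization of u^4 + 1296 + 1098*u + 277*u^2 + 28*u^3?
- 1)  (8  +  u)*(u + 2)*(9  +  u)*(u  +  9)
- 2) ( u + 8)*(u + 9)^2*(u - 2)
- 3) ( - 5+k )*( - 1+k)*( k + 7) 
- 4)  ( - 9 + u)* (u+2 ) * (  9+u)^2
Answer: 1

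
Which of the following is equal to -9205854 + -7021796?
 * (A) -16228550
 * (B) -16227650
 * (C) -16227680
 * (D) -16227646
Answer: B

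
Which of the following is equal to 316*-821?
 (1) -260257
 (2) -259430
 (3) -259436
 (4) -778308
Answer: 3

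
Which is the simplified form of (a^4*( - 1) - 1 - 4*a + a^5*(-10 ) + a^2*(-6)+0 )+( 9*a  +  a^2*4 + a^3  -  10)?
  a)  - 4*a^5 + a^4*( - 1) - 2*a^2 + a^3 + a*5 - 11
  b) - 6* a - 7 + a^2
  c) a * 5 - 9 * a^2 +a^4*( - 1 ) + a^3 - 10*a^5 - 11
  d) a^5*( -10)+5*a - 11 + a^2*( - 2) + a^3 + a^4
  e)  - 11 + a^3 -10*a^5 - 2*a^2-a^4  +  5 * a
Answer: e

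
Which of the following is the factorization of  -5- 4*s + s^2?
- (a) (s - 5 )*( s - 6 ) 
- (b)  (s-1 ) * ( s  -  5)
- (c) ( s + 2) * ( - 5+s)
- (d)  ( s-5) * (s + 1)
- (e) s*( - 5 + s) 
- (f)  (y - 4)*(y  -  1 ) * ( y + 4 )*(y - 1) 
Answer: d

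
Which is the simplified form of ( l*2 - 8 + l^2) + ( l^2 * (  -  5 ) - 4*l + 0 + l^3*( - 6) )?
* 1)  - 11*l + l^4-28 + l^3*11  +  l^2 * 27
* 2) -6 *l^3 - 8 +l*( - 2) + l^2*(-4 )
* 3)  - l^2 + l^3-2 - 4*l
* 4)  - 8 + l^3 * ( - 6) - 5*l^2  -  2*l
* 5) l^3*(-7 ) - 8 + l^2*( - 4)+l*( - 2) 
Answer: 2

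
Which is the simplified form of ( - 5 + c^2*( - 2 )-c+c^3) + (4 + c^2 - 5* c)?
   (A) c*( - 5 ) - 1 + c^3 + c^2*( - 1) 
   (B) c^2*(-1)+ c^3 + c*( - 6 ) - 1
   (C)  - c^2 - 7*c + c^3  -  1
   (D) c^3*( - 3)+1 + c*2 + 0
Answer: B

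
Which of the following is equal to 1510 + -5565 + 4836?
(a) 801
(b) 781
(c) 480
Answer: b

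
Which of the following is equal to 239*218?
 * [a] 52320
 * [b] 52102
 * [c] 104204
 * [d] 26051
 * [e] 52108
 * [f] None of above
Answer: b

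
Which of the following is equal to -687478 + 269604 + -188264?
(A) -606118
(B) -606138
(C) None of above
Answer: B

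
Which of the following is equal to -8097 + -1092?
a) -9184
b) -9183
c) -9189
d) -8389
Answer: c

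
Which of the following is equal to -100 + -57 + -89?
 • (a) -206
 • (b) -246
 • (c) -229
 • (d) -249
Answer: b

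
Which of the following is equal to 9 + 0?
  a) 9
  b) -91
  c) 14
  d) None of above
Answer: a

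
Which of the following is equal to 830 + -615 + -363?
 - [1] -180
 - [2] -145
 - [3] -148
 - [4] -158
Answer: 3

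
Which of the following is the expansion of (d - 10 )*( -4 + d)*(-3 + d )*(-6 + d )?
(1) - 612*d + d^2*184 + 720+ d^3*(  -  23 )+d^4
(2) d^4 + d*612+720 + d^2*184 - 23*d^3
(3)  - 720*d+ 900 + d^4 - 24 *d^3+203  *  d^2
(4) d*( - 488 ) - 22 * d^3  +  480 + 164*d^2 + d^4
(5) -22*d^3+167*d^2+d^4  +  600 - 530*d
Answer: 1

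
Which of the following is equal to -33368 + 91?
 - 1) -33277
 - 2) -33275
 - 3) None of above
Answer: 1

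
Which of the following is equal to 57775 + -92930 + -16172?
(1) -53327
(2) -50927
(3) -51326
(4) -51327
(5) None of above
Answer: 4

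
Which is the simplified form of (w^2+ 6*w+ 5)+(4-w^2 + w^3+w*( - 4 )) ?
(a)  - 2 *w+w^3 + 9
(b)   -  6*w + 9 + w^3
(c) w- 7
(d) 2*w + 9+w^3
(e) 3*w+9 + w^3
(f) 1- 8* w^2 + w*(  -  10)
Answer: d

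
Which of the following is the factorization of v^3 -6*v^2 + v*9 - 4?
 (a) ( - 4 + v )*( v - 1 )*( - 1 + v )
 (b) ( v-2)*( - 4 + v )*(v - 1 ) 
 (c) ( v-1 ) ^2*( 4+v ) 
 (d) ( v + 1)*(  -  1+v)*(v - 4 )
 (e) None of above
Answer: a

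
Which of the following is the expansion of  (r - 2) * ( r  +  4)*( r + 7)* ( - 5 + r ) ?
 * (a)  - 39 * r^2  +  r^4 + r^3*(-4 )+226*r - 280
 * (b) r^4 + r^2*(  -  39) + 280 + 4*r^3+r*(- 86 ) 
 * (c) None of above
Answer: b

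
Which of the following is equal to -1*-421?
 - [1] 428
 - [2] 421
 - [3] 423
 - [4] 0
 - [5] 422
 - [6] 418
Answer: 2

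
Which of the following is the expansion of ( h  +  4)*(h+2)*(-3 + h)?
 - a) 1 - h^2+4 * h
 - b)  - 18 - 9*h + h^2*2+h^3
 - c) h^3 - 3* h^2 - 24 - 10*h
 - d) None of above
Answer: d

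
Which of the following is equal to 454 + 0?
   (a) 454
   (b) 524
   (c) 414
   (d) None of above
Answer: a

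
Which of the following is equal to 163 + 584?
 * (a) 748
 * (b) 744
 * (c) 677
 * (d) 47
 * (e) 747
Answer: e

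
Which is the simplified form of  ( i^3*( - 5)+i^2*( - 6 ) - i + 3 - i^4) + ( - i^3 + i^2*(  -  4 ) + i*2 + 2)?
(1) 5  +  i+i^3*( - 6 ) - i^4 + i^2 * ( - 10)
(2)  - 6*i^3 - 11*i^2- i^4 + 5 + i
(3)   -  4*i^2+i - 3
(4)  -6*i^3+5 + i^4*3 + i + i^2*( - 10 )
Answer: 1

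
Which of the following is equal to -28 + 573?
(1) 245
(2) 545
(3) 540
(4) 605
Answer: 2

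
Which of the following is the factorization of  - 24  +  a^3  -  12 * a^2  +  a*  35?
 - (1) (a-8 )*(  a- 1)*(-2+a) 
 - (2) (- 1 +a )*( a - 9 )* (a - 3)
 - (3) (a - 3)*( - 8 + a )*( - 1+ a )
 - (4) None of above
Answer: 3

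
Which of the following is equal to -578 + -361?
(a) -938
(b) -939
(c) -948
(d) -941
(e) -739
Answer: b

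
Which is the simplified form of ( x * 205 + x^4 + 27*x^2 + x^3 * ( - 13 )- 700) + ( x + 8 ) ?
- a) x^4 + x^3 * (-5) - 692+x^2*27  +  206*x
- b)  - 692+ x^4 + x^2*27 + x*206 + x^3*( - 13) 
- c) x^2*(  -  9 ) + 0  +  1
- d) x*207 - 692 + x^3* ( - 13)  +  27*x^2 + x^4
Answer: b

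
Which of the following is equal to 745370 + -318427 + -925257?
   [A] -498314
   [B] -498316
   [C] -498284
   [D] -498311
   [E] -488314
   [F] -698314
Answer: A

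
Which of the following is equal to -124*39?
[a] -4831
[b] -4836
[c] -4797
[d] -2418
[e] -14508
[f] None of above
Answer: b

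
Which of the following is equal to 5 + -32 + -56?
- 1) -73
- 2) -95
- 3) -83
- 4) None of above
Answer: 3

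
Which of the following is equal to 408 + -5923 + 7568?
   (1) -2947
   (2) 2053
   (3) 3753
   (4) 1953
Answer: 2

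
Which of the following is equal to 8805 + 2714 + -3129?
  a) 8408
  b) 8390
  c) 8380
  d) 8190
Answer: b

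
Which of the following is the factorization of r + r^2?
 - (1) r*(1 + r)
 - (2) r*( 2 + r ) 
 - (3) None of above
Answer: 1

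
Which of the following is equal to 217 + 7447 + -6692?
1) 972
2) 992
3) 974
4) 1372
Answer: 1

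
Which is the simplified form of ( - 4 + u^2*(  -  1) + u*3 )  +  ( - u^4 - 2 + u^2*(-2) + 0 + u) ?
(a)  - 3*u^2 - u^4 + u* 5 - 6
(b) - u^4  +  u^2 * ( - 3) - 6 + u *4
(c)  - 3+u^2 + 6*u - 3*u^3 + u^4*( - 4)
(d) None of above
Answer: b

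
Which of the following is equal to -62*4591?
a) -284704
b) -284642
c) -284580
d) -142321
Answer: b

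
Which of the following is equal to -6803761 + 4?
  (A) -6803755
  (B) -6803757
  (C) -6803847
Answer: B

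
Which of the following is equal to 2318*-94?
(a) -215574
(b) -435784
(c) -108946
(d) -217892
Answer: d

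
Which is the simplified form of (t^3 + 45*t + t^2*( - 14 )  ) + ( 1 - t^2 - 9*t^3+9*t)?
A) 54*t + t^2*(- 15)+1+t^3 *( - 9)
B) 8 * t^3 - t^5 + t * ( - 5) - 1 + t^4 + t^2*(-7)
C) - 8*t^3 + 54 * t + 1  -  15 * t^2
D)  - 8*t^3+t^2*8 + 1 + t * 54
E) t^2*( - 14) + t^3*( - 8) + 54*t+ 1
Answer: C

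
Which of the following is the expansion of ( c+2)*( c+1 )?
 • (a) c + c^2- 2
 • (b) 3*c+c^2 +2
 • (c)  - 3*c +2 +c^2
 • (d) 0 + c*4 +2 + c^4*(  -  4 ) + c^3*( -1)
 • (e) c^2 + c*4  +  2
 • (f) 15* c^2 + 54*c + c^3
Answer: b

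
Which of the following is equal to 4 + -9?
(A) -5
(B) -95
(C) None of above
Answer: A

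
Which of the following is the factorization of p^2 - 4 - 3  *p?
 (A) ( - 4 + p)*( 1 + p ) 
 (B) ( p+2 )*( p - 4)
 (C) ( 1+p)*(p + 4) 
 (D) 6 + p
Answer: A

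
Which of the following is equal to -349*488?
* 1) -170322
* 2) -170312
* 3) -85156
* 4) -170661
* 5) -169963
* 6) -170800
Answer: 2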